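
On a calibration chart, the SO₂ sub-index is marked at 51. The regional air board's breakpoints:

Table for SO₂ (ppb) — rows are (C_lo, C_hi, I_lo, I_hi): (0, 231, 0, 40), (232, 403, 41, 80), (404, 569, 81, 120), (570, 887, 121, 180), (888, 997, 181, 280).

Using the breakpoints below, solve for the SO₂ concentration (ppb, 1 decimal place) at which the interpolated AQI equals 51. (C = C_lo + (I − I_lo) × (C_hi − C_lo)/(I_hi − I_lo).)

AQI 51 lies in the 41–80 band, which corresponds to 232–403 ppb.
C = 232 + (51−41)×(403−232)/(80−41) = 232 + 10×171/39 ≈ 275.846 ppb → 275.8 ppb to 1 dp.

275.8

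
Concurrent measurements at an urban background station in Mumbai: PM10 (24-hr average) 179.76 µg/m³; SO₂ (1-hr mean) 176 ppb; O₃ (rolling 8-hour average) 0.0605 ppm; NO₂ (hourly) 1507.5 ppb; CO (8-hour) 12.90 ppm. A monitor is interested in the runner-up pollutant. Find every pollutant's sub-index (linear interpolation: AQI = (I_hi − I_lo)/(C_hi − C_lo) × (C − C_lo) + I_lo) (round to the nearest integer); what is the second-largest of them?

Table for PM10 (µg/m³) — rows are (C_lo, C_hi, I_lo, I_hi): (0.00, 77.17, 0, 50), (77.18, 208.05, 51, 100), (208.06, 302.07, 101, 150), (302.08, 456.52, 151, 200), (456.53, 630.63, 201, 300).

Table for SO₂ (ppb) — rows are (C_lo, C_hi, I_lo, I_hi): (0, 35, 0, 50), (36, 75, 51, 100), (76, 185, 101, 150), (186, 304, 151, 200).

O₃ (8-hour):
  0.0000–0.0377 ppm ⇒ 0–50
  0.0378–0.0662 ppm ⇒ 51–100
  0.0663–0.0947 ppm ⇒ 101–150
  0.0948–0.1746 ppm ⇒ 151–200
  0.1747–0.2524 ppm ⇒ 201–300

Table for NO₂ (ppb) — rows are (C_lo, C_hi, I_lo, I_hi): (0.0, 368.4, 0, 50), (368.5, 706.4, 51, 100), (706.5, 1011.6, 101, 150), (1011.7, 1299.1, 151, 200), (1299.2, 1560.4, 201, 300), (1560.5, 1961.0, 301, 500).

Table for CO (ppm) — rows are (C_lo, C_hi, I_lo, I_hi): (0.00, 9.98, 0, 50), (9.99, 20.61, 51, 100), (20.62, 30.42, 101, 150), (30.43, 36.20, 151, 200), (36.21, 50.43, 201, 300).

146

PM10: 179.76 ∈ [77.18, 208.05] ↔ index [51, 100].
51 + (179.76−77.18)·(100−51)/(208.05−77.18) = 51 + 102.58·49/130.87 ≈ 89.41, so AQI = 89.
SO₂: row 76–185 (AQI 101–150). (150−101)·(176−76)/(185−76) + 101 = 49·100/109 + 101 ≈ 145.95 → 146.
O₃: row 0.0378–0.0662 (AQI 51–100). (100−51)·(0.0605−0.0378)/(0.0662−0.0378) + 51 = 49·0.0227/0.0284 + 51 ≈ 90.17 → 90.
NO₂ 1507.5: bracket 1299.2–1560.4 → index 201–300; slope 99/261.2, offset 208.3.
AQI = 201 + 99/261.2·208.3 ≈ 279.95 ⇒ 280.
CO 12.90: bracket 9.99–20.61 → index 51–100; slope 49/10.62, offset 2.91.
AQI = 51 + 49/10.62·2.91 ≈ 64.43 ⇒ 64.
Sub-indices: PM10→89, SO₂→146, O₃→90, NO₂→280, CO→64. Ranked high→low: 280, 146, 90, 89, 64. Second-highest sub-index = 146.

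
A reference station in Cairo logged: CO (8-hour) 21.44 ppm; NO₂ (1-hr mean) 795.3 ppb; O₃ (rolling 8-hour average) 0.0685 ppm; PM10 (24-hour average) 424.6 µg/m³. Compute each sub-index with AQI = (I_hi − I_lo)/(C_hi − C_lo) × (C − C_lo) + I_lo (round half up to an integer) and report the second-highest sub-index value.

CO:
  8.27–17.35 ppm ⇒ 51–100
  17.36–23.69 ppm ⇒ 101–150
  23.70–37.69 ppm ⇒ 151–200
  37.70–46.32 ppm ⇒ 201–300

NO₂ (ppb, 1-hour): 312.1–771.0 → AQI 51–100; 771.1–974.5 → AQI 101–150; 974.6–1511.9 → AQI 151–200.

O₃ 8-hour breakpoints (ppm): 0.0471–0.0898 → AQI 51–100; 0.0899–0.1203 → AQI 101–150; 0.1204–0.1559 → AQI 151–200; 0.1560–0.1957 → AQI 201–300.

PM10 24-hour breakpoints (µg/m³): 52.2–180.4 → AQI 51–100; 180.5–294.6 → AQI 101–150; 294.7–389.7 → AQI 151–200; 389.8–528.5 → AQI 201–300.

CO: 21.44 lies in 17.36–23.69, so I_lo=101, I_hi=150, C_lo=17.36, C_hi=23.69.
(150−101)/(23.69−17.36) × (21.44−17.36) + 101 = 49/6.33 × 4.08 + 101 ≈ 132.58 → 133.
NO₂: row 771.1–974.5 (AQI 101–150). (150−101)·(795.3−771.1)/(974.5−771.1) + 101 = 49·24.2/203.4 + 101 ≈ 106.83 → 107.
O₃: 0.0685 lies in 0.0471–0.0898, so I_lo=51, I_hi=100, C_lo=0.0471, C_hi=0.0898.
(100−51)/(0.0898−0.0471) × (0.0685−0.0471) + 51 = 49/0.0427 × 0.0214 + 51 ≈ 75.56 → 76.
PM10 424.6: bracket 389.8–528.5 → index 201–300; slope 99/138.7, offset 34.8.
AQI = 201 + 99/138.7·34.8 ≈ 225.84 ⇒ 226.
Sub-indices: CO→133, NO₂→107, O₃→76, PM10→226. Ranked high→low: 226, 133, 107, 76. Second-highest sub-index = 133.

133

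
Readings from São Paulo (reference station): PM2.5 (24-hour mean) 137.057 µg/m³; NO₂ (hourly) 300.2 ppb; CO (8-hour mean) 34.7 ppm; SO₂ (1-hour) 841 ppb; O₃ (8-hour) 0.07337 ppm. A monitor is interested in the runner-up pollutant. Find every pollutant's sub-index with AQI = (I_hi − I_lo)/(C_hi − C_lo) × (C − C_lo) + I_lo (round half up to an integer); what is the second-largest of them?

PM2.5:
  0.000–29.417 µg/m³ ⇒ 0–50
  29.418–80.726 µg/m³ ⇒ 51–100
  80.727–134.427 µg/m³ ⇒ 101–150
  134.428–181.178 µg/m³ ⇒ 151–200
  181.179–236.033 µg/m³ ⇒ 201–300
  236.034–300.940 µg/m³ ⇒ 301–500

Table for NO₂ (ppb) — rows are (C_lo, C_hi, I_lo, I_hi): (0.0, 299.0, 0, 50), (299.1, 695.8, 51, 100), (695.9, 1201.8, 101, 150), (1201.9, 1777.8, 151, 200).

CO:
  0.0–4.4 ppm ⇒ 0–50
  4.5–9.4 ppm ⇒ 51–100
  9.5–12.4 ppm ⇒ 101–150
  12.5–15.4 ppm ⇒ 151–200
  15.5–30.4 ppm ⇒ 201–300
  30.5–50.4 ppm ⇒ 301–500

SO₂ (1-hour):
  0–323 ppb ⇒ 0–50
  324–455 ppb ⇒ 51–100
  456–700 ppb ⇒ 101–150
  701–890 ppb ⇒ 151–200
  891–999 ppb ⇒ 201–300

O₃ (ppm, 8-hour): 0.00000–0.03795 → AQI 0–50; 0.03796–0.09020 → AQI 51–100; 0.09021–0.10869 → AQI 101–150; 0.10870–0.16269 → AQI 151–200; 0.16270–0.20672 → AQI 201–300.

PM2.5: 137.057 ∈ [134.428, 181.178] ↔ index [151, 200].
151 + (137.057−134.428)·(200−151)/(181.178−134.428) = 151 + 2.629·49/46.750 ≈ 153.76, so AQI = 154.
NO₂: 300.2 lies in 299.1–695.8, so I_lo=51, I_hi=100, C_lo=299.1, C_hi=695.8.
(100−51)/(695.8−299.1) × (300.2−299.1) + 51 = 49/396.7 × 1.1 + 51 ≈ 51.14 → 51.
CO 34.7: bracket 30.5–50.4 → index 301–500; slope 199/19.9, offset 4.2.
AQI = 301 + 199/19.9·4.2 ≈ 343.00 ⇒ 343.
SO₂: row 701–890 (AQI 151–200). (200−151)·(841−701)/(890−701) + 151 = 49·140/189 + 151 ≈ 187.30 → 187.
O₃: row 0.03796–0.09020 (AQI 51–100). (100−51)·(0.07337−0.03796)/(0.09020−0.03796) + 51 = 49·0.03541/0.05224 + 51 ≈ 84.21 → 84.
Sub-indices: PM2.5→154, NO₂→51, CO→343, SO₂→187, O₃→84. Ranked high→low: 343, 187, 154, 84, 51. Second-highest sub-index = 187.

187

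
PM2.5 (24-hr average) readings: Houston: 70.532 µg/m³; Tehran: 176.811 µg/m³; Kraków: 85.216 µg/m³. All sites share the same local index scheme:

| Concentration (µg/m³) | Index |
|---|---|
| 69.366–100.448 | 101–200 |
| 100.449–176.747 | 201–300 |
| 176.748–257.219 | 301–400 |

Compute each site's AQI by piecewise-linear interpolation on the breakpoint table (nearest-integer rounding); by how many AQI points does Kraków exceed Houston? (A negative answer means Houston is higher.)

Houston 70.532: bracket 69.366–100.448 → index 101–200; slope 99/31.082, offset 1.166.
AQI = 101 + 99/31.082·1.166 ≈ 104.71 ⇒ 105.
Tehran: row 176.748–257.219 (AQI 301–400). (400−301)·(176.811−176.748)/(257.219−176.748) + 301 = 99·0.063/80.471 + 301 ≈ 301.08 → 301.
Kraków 85.216: bracket 69.366–100.448 → index 101–200; slope 99/31.082, offset 15.850.
AQI = 101 + 99/31.082·15.850 ≈ 151.48 ⇒ 151.
AQIs: Houston=105, Tehran=301, Kraków=151. Kraków (151) − Houston (105) = 46.

46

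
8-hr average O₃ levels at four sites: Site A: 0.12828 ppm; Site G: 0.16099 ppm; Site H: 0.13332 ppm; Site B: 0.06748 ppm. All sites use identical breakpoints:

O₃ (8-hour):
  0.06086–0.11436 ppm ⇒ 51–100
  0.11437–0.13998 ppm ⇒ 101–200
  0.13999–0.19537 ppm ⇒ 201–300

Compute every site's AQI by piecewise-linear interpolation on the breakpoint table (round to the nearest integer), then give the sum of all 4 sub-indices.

625

Site A 0.12828: bracket 0.11437–0.13998 → index 101–200; slope 99/0.02561, offset 0.01391.
AQI = 101 + 99/0.02561·0.01391 ≈ 154.77 ⇒ 155.
Site G: row 0.13999–0.19537 (AQI 201–300). (300−201)·(0.16099−0.13999)/(0.19537−0.13999) + 201 = 99·0.02100/0.05538 + 201 ≈ 238.54 → 239.
Site H 0.13332: bracket 0.11437–0.13998 → index 101–200; slope 99/0.02561, offset 0.01895.
AQI = 101 + 99/0.02561·0.01895 ≈ 174.25 ⇒ 174.
Site B: 0.06748 ∈ [0.06086, 0.11436] ↔ index [51, 100].
51 + (0.06748−0.06086)·(100−51)/(0.11436−0.06086) = 51 + 0.00662·49/0.05350 ≈ 57.06, so AQI = 57.
AQIs: Site A=155, Site G=239, Site H=174, Site B=57. Sum = 155 + 239 + 174 + 57 = 625.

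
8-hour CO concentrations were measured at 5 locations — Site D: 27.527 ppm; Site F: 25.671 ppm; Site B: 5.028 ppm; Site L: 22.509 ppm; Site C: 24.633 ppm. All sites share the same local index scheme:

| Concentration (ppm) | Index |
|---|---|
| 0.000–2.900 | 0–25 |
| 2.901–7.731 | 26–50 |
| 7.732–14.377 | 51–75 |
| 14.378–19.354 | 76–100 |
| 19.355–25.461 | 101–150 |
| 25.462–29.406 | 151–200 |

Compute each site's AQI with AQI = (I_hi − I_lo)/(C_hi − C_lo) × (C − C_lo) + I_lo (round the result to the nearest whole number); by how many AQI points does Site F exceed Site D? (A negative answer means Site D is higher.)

Site D: 27.527 lies in 25.462–29.406, so I_lo=151, I_hi=200, C_lo=25.462, C_hi=29.406.
(200−151)/(29.406−25.462) × (27.527−25.462) + 151 = 49/3.944 × 2.065 + 151 ≈ 176.66 → 177.
Site F: 25.671 ∈ [25.462, 29.406] ↔ index [151, 200].
151 + (25.671−25.462)·(200−151)/(29.406−25.462) = 151 + 0.209·49/3.944 ≈ 153.60, so AQI = 154.
Site B 5.028: bracket 2.901–7.731 → index 26–50; slope 24/4.830, offset 2.127.
AQI = 26 + 24/4.830·2.127 ≈ 36.57 ⇒ 37.
Site L: 22.509 lies in 19.355–25.461, so I_lo=101, I_hi=150, C_lo=19.355, C_hi=25.461.
(150−101)/(25.461−19.355) × (22.509−19.355) + 101 = 49/6.106 × 3.154 + 101 ≈ 126.31 → 126.
Site C: row 19.355–25.461 (AQI 101–150). (150−101)·(24.633−19.355)/(25.461−19.355) + 101 = 49·5.278/6.106 + 101 ≈ 143.36 → 143.
AQIs: Site D=177, Site F=154, Site B=37, Site L=126, Site C=143. Site F (154) − Site D (177) = -23.

-23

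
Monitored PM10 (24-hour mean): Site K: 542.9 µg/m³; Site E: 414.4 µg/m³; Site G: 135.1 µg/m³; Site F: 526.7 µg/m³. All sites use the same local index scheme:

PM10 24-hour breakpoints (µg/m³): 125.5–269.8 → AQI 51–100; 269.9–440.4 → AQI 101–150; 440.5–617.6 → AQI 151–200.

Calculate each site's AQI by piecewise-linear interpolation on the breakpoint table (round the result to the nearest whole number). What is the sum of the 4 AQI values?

551

Site K 542.9: bracket 440.5–617.6 → index 151–200; slope 49/177.1, offset 102.4.
AQI = 151 + 49/177.1·102.4 ≈ 179.33 ⇒ 179.
Site E: 414.4 lies in 269.9–440.4, so I_lo=101, I_hi=150, C_lo=269.9, C_hi=440.4.
(150−101)/(440.4−269.9) × (414.4−269.9) + 101 = 49/170.5 × 144.5 + 101 ≈ 142.53 → 143.
Site G 135.1: bracket 125.5–269.8 → index 51–100; slope 49/144.3, offset 9.6.
AQI = 51 + 49/144.3·9.6 ≈ 54.26 ⇒ 54.
Site F 526.7: bracket 440.5–617.6 → index 151–200; slope 49/177.1, offset 86.2.
AQI = 151 + 49/177.1·86.2 ≈ 174.85 ⇒ 175.
AQIs: Site K=179, Site E=143, Site G=54, Site F=175. Sum = 179 + 143 + 54 + 175 = 551.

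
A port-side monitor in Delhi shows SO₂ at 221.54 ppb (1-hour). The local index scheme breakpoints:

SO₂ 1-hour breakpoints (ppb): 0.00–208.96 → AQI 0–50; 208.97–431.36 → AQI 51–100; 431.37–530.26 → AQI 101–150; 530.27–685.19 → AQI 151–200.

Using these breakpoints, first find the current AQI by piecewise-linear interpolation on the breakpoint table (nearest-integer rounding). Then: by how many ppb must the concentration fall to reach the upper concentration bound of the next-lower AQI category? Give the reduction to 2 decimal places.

12.58

SO₂: row 208.97–431.36 (AQI 51–100). (100−51)·(221.54−208.97)/(431.36−208.97) + 51 = 49·12.57/222.39 + 51 ≈ 53.77 → 54.
Current AQI 54 is in the Moderate range (51–100). The next-lower category tops out at AQI 50, whose upper concentration bound is 208.96 ppb.
Reduction needed = 221.54 − 208.96 = 12.58 ppb.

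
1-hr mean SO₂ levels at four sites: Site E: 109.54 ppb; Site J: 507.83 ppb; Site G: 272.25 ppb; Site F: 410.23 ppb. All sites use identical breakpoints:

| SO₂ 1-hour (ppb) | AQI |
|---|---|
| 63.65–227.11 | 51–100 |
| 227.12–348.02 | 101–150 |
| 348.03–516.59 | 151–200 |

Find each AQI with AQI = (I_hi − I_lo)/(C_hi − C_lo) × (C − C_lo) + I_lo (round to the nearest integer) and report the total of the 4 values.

550

Site E 109.54: bracket 63.65–227.11 → index 51–100; slope 49/163.46, offset 45.89.
AQI = 51 + 49/163.46·45.89 ≈ 64.76 ⇒ 65.
Site J: 507.83 lies in 348.03–516.59, so I_lo=151, I_hi=200, C_lo=348.03, C_hi=516.59.
(200−151)/(516.59−348.03) × (507.83−348.03) + 151 = 49/168.56 × 159.80 + 151 ≈ 197.45 → 197.
Site G 272.25: bracket 227.12–348.02 → index 101–150; slope 49/120.90, offset 45.13.
AQI = 101 + 49/120.90·45.13 ≈ 119.29 ⇒ 119.
Site F: 410.23 lies in 348.03–516.59, so I_lo=151, I_hi=200, C_lo=348.03, C_hi=516.59.
(200−151)/(516.59−348.03) × (410.23−348.03) + 151 = 49/168.56 × 62.20 + 151 ≈ 169.08 → 169.
AQIs: Site E=65, Site J=197, Site G=119, Site F=169. Sum = 65 + 197 + 119 + 169 = 550.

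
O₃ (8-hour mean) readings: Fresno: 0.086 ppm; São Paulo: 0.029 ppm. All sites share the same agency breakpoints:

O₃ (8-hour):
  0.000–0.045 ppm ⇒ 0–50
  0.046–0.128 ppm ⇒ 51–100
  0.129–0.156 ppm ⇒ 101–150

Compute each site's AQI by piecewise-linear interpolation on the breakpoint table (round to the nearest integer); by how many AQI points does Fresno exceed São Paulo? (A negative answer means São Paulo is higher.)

Fresno 0.086: bracket 0.046–0.128 → index 51–100; slope 49/0.082, offset 0.040.
AQI = 51 + 49/0.082·0.040 ≈ 74.90 ⇒ 75.
São Paulo: row 0.000–0.045 (AQI 0–50). (50−0)·(0.029−0.000)/(0.045−0.000) + 0 = 50·0.029/0.045 + 0 ≈ 32.22 → 32.
AQIs: Fresno=75, São Paulo=32. Fresno (75) − São Paulo (32) = 43.

43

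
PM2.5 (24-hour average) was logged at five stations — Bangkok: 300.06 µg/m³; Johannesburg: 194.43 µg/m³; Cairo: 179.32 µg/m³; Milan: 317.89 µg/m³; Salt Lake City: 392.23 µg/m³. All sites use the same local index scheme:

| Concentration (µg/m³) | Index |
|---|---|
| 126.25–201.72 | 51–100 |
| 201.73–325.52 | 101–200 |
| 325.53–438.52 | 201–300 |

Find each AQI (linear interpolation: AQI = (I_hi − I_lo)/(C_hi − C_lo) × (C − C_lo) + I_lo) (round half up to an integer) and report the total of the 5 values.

Bangkok: 300.06 ∈ [201.73, 325.52] ↔ index [101, 200].
101 + (300.06−201.73)·(200−101)/(325.52−201.73) = 101 + 98.33·99/123.79 ≈ 179.64, so AQI = 180.
Johannesburg: row 126.25–201.72 (AQI 51–100). (100−51)·(194.43−126.25)/(201.72−126.25) + 51 = 49·68.18/75.47 + 51 ≈ 95.27 → 95.
Cairo: 179.32 lies in 126.25–201.72, so I_lo=51, I_hi=100, C_lo=126.25, C_hi=201.72.
(100−51)/(201.72−126.25) × (179.32−126.25) + 51 = 49/75.47 × 53.07 + 51 ≈ 85.46 → 85.
Milan: row 201.73–325.52 (AQI 101–200). (200−101)·(317.89−201.73)/(325.52−201.73) + 101 = 99·116.16/123.79 + 101 ≈ 193.90 → 194.
Salt Lake City: row 325.53–438.52 (AQI 201–300). (300−201)·(392.23−325.53)/(438.52−325.53) + 201 = 99·66.70/112.99 + 201 ≈ 259.44 → 259.
AQIs: Bangkok=180, Johannesburg=95, Cairo=85, Milan=194, Salt Lake City=259. Sum = 180 + 95 + 85 + 194 + 259 = 813.

813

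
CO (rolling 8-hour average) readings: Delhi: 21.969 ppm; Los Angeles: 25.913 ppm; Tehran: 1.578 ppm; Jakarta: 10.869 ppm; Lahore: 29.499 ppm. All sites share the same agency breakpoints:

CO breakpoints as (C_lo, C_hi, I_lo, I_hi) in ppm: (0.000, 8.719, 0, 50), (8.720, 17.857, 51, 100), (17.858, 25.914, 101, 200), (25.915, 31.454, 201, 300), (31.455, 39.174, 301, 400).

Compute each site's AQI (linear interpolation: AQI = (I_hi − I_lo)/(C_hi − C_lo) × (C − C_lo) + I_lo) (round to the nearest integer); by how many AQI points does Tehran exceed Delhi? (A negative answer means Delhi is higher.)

-143

Delhi: 21.969 lies in 17.858–25.914, so I_lo=101, I_hi=200, C_lo=17.858, C_hi=25.914.
(200−101)/(25.914−17.858) × (21.969−17.858) + 101 = 99/8.056 × 4.111 + 101 ≈ 151.52 → 152.
Los Angeles: 25.913 ∈ [17.858, 25.914] ↔ index [101, 200].
101 + (25.913−17.858)·(200−101)/(25.914−17.858) = 101 + 8.055·99/8.056 ≈ 199.99, so AQI = 200.
Tehran: 1.578 ∈ [0.000, 8.719] ↔ index [0, 50].
0 + (1.578−0.000)·(50−0)/(8.719−0.000) = 0 + 1.578·50/8.719 ≈ 9.05, so AQI = 9.
Jakarta: 10.869 lies in 8.720–17.857, so I_lo=51, I_hi=100, C_lo=8.720, C_hi=17.857.
(100−51)/(17.857−8.720) × (10.869−8.720) + 51 = 49/9.137 × 2.149 + 51 ≈ 62.52 → 63.
Lahore: 29.499 ∈ [25.915, 31.454] ↔ index [201, 300].
201 + (29.499−25.915)·(300−201)/(31.454−25.915) = 201 + 3.584·99/5.539 ≈ 265.06, so AQI = 265.
AQIs: Delhi=152, Los Angeles=200, Tehran=9, Jakarta=63, Lahore=265. Tehran (9) − Delhi (152) = -143.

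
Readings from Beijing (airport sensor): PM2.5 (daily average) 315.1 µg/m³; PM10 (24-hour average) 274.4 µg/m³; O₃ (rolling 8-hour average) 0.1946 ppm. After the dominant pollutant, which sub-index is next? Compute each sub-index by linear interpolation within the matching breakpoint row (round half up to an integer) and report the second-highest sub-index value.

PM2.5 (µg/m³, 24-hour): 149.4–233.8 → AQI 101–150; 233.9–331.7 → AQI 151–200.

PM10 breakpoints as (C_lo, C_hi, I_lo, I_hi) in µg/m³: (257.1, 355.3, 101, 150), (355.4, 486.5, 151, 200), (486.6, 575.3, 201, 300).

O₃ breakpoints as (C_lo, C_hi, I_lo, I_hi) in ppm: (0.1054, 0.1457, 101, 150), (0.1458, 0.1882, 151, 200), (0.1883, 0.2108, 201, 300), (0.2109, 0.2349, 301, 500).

192

PM2.5: 315.1 lies in 233.9–331.7, so I_lo=151, I_hi=200, C_lo=233.9, C_hi=331.7.
(200−151)/(331.7−233.9) × (315.1−233.9) + 151 = 49/97.8 × 81.2 + 151 ≈ 191.68 → 192.
PM10 274.4: bracket 257.1–355.3 → index 101–150; slope 49/98.2, offset 17.3.
AQI = 101 + 49/98.2·17.3 ≈ 109.63 ⇒ 110.
O₃: 0.1946 lies in 0.1883–0.2108, so I_lo=201, I_hi=300, C_lo=0.1883, C_hi=0.2108.
(300−201)/(0.2108−0.1883) × (0.1946−0.1883) + 201 = 99/0.0225 × 0.0063 + 201 ≈ 228.72 → 229.
Sub-indices: PM2.5→192, PM10→110, O₃→229. Ranked high→low: 229, 192, 110. Second-highest sub-index = 192.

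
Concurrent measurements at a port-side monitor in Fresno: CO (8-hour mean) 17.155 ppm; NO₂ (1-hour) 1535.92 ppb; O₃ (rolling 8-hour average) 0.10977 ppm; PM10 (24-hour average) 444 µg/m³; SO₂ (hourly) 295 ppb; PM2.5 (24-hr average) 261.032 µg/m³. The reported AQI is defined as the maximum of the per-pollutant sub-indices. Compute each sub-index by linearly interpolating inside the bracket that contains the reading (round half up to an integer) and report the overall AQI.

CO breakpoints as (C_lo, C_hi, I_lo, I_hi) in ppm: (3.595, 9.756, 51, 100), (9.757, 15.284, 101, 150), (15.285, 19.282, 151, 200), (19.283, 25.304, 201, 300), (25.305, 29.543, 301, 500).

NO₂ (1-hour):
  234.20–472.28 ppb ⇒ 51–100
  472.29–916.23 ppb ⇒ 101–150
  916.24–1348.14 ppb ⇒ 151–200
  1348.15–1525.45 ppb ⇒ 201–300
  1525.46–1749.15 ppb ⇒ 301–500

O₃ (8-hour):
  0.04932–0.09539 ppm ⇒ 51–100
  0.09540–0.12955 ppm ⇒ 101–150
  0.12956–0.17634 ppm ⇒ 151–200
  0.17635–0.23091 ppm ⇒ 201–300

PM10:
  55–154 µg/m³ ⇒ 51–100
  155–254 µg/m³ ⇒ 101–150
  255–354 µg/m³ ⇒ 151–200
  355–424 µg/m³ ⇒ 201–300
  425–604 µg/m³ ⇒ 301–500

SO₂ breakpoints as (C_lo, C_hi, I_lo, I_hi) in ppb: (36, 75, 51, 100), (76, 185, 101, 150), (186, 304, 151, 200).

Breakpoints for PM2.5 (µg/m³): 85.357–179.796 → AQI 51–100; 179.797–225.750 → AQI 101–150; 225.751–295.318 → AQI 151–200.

322

CO: row 15.285–19.282 (AQI 151–200). (200−151)·(17.155−15.285)/(19.282−15.285) + 151 = 49·1.870/3.997 + 151 ≈ 173.92 → 174.
NO₂ 1535.92: bracket 1525.46–1749.15 → index 301–500; slope 199/223.69, offset 10.46.
AQI = 301 + 199/223.69·10.46 ≈ 310.31 ⇒ 310.
O₃: 0.10977 ∈ [0.09540, 0.12955] ↔ index [101, 150].
101 + (0.10977−0.09540)·(150−101)/(0.12955−0.09540) = 101 + 0.01437·49/0.03415 ≈ 121.62, so AQI = 122.
PM10: 444 ∈ [425, 604] ↔ index [301, 500].
301 + (444−425)·(500−301)/(604−425) = 301 + 19·199/179 ≈ 322.12, so AQI = 322.
SO₂: row 186–304 (AQI 151–200). (200−151)·(295−186)/(304−186) + 151 = 49·109/118 + 151 ≈ 196.26 → 196.
PM2.5: 261.032 lies in 225.751–295.318, so I_lo=151, I_hi=200, C_lo=225.751, C_hi=295.318.
(200−151)/(295.318−225.751) × (261.032−225.751) + 151 = 49/69.567 × 35.281 + 151 ≈ 175.85 → 176.
Sub-indices: CO→174, NO₂→310, O₃→122, PM10→322, SO₂→196, PM2.5→176. Overall AQI = max = 322; dominant pollutant is PM10.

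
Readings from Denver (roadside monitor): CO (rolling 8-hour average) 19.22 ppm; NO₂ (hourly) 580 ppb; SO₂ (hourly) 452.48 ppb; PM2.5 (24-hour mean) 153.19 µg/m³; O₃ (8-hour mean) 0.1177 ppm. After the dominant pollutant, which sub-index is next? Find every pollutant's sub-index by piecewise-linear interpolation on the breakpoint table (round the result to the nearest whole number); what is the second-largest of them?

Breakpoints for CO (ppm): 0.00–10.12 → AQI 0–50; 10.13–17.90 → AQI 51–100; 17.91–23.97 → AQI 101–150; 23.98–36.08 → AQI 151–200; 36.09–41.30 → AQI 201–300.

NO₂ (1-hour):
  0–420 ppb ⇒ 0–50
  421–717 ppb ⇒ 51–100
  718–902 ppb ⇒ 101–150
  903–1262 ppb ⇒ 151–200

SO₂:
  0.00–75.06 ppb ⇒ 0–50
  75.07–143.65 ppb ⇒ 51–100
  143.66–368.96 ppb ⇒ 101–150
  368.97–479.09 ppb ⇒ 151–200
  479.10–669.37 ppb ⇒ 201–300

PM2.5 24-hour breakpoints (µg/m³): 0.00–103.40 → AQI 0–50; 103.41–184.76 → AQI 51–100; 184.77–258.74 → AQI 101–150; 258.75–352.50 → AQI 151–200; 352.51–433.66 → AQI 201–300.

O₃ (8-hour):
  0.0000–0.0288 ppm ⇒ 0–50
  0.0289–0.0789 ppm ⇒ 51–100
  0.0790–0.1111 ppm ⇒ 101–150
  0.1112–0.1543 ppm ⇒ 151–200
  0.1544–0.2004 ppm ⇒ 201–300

158

CO 19.22: bracket 17.91–23.97 → index 101–150; slope 49/6.06, offset 1.31.
AQI = 101 + 49/6.06·1.31 ≈ 111.59 ⇒ 112.
NO₂: 580 ∈ [421, 717] ↔ index [51, 100].
51 + (580−421)·(100−51)/(717−421) = 51 + 159·49/296 ≈ 77.32, so AQI = 77.
SO₂: 452.48 ∈ [368.97, 479.09] ↔ index [151, 200].
151 + (452.48−368.97)·(200−151)/(479.09−368.97) = 151 + 83.51·49/110.12 ≈ 188.16, so AQI = 188.
PM2.5 153.19: bracket 103.41–184.76 → index 51–100; slope 49/81.35, offset 49.78.
AQI = 51 + 49/81.35·49.78 ≈ 80.98 ⇒ 81.
O₃: row 0.1112–0.1543 (AQI 151–200). (200−151)·(0.1177−0.1112)/(0.1543−0.1112) + 151 = 49·0.0065/0.0431 + 151 ≈ 158.39 → 158.
Sub-indices: CO→112, NO₂→77, SO₂→188, PM2.5→81, O₃→158. Ranked high→low: 188, 158, 112, 81, 77. Second-highest sub-index = 158.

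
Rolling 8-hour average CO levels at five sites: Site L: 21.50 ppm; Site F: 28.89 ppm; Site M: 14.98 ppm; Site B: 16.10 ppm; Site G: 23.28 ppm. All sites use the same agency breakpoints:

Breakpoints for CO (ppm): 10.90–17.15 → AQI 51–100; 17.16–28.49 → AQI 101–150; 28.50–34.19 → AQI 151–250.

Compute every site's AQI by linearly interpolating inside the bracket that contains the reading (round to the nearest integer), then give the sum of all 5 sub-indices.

580

Site L: 21.50 ∈ [17.16, 28.49] ↔ index [101, 150].
101 + (21.50−17.16)·(150−101)/(28.49−17.16) = 101 + 4.34·49/11.33 ≈ 119.77, so AQI = 120.
Site F: 28.89 ∈ [28.50, 34.19] ↔ index [151, 250].
151 + (28.89−28.50)·(250−151)/(34.19−28.50) = 151 + 0.39·99/5.69 ≈ 157.79, so AQI = 158.
Site M: row 10.90–17.15 (AQI 51–100). (100−51)·(14.98−10.90)/(17.15−10.90) + 51 = 49·4.08/6.25 + 51 ≈ 82.99 → 83.
Site B 16.10: bracket 10.90–17.15 → index 51–100; slope 49/6.25, offset 5.20.
AQI = 51 + 49/6.25·5.20 ≈ 91.77 ⇒ 92.
Site G: row 17.16–28.49 (AQI 101–150). (150−101)·(23.28−17.16)/(28.49−17.16) + 101 = 49·6.12/11.33 + 101 ≈ 127.47 → 127.
AQIs: Site L=120, Site F=158, Site M=83, Site B=92, Site G=127. Sum = 120 + 158 + 83 + 92 + 127 = 580.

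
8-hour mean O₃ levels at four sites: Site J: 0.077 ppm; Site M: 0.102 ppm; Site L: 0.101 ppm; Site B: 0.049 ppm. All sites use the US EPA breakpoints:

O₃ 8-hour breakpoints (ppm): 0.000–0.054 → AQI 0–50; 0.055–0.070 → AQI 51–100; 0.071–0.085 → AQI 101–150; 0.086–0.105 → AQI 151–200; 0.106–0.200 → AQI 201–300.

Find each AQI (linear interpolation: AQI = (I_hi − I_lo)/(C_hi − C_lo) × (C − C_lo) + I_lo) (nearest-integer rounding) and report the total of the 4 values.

Site J: 0.077 ∈ [0.071, 0.085] ↔ index [101, 150].
101 + (0.077−0.071)·(150−101)/(0.085−0.071) = 101 + 0.006·49/0.014 ≈ 122.00, so AQI = 122.
Site M: row 0.086–0.105 (AQI 151–200). (200−151)·(0.102−0.086)/(0.105−0.086) + 151 = 49·0.016/0.019 + 151 ≈ 192.26 → 192.
Site L: 0.101 lies in 0.086–0.105, so I_lo=151, I_hi=200, C_lo=0.086, C_hi=0.105.
(200−151)/(0.105−0.086) × (0.101−0.086) + 151 = 49/0.019 × 0.015 + 151 ≈ 189.68 → 190.
Site B: row 0.000–0.054 (AQI 0–50). (50−0)·(0.049−0.000)/(0.054−0.000) + 0 = 50·0.049/0.054 + 0 ≈ 45.37 → 45.
AQIs: Site J=122, Site M=192, Site L=190, Site B=45. Sum = 122 + 192 + 190 + 45 = 549.

549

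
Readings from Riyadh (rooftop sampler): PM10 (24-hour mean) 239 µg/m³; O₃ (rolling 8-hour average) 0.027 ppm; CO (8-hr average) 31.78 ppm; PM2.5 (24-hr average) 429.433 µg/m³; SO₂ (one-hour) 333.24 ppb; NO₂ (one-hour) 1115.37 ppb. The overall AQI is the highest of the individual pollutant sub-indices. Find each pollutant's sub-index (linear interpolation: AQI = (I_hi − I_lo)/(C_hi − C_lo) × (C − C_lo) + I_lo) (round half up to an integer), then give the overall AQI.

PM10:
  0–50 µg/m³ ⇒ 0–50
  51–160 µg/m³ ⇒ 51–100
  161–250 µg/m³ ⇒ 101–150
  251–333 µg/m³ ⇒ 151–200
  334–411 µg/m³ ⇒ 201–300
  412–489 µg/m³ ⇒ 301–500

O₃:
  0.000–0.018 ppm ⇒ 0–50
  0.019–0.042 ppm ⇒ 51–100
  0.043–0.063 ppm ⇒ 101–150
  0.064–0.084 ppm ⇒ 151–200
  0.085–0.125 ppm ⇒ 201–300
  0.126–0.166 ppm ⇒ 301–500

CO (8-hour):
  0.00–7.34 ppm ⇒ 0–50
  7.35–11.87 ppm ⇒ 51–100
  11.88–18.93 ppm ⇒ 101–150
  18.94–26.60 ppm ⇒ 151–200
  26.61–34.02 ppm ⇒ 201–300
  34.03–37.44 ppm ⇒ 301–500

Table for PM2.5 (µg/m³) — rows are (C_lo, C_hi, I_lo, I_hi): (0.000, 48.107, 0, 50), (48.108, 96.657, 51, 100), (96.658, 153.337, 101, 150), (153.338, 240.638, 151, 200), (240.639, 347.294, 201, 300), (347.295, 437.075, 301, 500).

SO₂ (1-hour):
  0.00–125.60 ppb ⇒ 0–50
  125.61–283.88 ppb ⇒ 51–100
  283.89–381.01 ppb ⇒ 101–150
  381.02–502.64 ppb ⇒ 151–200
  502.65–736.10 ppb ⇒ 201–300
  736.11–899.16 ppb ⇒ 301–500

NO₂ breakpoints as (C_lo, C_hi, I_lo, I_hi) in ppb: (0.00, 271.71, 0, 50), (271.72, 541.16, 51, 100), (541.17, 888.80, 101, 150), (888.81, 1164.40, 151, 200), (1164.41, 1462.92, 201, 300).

PM10 239: bracket 161–250 → index 101–150; slope 49/89, offset 78.
AQI = 101 + 49/89·78 ≈ 143.94 ⇒ 144.
O₃: 0.027 lies in 0.019–0.042, so I_lo=51, I_hi=100, C_lo=0.019, C_hi=0.042.
(100−51)/(0.042−0.019) × (0.027−0.019) + 51 = 49/0.023 × 0.008 + 51 ≈ 68.04 → 68.
CO 31.78: bracket 26.61–34.02 → index 201–300; slope 99/7.41, offset 5.17.
AQI = 201 + 99/7.41·5.17 ≈ 270.07 ⇒ 270.
PM2.5: 429.433 lies in 347.295–437.075, so I_lo=301, I_hi=500, C_lo=347.295, C_hi=437.075.
(500−301)/(437.075−347.295) × (429.433−347.295) + 301 = 199/89.780 × 82.138 + 301 ≈ 483.06 → 483.
SO₂: row 283.89–381.01 (AQI 101–150). (150−101)·(333.24−283.89)/(381.01−283.89) + 101 = 49·49.35/97.12 + 101 ≈ 125.90 → 126.
NO₂: 1115.37 ∈ [888.81, 1164.40] ↔ index [151, 200].
151 + (1115.37−888.81)·(200−151)/(1164.40−888.81) = 151 + 226.56·49/275.59 ≈ 191.28, so AQI = 191.
Sub-indices: PM10→144, O₃→68, CO→270, PM2.5→483, SO₂→126, NO₂→191. Overall AQI = max = 483; dominant pollutant is PM2.5.

483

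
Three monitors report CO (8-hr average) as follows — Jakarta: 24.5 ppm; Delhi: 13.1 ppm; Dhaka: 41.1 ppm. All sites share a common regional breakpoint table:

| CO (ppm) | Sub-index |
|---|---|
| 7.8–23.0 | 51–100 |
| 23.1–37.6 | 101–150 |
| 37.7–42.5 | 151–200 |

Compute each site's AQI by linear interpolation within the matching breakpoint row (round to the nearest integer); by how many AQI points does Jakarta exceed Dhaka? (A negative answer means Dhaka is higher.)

-80

Jakarta: row 23.1–37.6 (AQI 101–150). (150−101)·(24.5−23.1)/(37.6−23.1) + 101 = 49·1.4/14.5 + 101 ≈ 105.73 → 106.
Delhi: 13.1 ∈ [7.8, 23.0] ↔ index [51, 100].
51 + (13.1−7.8)·(100−51)/(23.0−7.8) = 51 + 5.3·49/15.2 ≈ 68.09, so AQI = 68.
Dhaka: 41.1 ∈ [37.7, 42.5] ↔ index [151, 200].
151 + (41.1−37.7)·(200−151)/(42.5−37.7) = 151 + 3.4·49/4.8 ≈ 185.71, so AQI = 186.
AQIs: Jakarta=106, Delhi=68, Dhaka=186. Jakarta (106) − Dhaka (186) = -80.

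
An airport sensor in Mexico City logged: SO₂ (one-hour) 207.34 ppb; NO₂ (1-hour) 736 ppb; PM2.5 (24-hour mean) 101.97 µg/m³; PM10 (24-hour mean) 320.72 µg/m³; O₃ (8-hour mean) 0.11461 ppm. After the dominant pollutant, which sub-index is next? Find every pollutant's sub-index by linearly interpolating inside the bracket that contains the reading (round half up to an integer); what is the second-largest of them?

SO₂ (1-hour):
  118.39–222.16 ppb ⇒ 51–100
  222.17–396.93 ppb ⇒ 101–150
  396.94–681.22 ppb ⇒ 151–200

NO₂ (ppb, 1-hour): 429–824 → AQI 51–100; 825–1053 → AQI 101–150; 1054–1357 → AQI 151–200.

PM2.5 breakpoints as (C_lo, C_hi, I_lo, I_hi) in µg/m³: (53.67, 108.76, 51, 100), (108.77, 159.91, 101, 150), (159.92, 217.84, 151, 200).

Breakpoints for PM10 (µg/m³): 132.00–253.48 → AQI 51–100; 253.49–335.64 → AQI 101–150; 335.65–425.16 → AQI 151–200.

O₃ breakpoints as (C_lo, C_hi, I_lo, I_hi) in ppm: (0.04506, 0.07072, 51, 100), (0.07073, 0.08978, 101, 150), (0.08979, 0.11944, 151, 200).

SO₂: 207.34 lies in 118.39–222.16, so I_lo=51, I_hi=100, C_lo=118.39, C_hi=222.16.
(100−51)/(222.16−118.39) × (207.34−118.39) + 51 = 49/103.77 × 88.95 + 51 ≈ 93.00 → 93.
NO₂: 736 ∈ [429, 824] ↔ index [51, 100].
51 + (736−429)·(100−51)/(824−429) = 51 + 307·49/395 ≈ 89.08, so AQI = 89.
PM2.5: 101.97 ∈ [53.67, 108.76] ↔ index [51, 100].
51 + (101.97−53.67)·(100−51)/(108.76−53.67) = 51 + 48.30·49/55.09 ≈ 93.96, so AQI = 94.
PM10: 320.72 lies in 253.49–335.64, so I_lo=101, I_hi=150, C_lo=253.49, C_hi=335.64.
(150−101)/(335.64−253.49) × (320.72−253.49) + 101 = 49/82.15 × 67.23 + 101 ≈ 141.10 → 141.
O₃: 0.11461 ∈ [0.08979, 0.11944] ↔ index [151, 200].
151 + (0.11461−0.08979)·(200−151)/(0.11944−0.08979) = 151 + 0.02482·49/0.02965 ≈ 192.02, so AQI = 192.
Sub-indices: SO₂→93, NO₂→89, PM2.5→94, PM10→141, O₃→192. Ranked high→low: 192, 141, 94, 93, 89. Second-highest sub-index = 141.

141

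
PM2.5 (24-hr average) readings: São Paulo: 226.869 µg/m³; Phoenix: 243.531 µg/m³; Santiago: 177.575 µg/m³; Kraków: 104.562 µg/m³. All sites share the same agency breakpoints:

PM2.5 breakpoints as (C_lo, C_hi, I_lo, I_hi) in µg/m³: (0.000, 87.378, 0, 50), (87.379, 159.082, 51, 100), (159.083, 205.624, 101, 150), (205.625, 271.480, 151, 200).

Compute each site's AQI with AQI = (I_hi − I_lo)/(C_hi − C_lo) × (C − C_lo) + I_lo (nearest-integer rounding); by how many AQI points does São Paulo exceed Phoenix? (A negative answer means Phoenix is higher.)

-12

São Paulo: 226.869 ∈ [205.625, 271.480] ↔ index [151, 200].
151 + (226.869−205.625)·(200−151)/(271.480−205.625) = 151 + 21.244·49/65.855 ≈ 166.81, so AQI = 167.
Phoenix: 243.531 lies in 205.625–271.480, so I_lo=151, I_hi=200, C_lo=205.625, C_hi=271.480.
(200−151)/(271.480−205.625) × (243.531−205.625) + 151 = 49/65.855 × 37.906 + 151 ≈ 179.20 → 179.
Santiago: row 159.083–205.624 (AQI 101–150). (150−101)·(177.575−159.083)/(205.624−159.083) + 101 = 49·18.492/46.541 + 101 ≈ 120.47 → 120.
Kraków: 104.562 lies in 87.379–159.082, so I_lo=51, I_hi=100, C_lo=87.379, C_hi=159.082.
(100−51)/(159.082−87.379) × (104.562−87.379) + 51 = 49/71.703 × 17.183 + 51 ≈ 62.74 → 63.
AQIs: São Paulo=167, Phoenix=179, Santiago=120, Kraków=63. São Paulo (167) − Phoenix (179) = -12.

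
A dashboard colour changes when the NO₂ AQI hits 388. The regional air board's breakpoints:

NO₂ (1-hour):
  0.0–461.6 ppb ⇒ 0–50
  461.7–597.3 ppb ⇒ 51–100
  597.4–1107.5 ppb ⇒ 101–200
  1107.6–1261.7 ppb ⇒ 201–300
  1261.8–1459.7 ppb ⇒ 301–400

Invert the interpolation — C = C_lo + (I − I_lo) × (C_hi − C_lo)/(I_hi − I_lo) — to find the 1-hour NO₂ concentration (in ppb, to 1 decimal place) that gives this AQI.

1435.7

AQI 388 lies in the 301–400 band, which corresponds to 1261.8–1459.7 ppb.
C = 1261.8 + (388−301)×(1459.7−1261.8)/(400−301) = 1261.8 + 87×197.9/99 ≈ 1435.712 ppb → 1435.7 ppb to 1 dp.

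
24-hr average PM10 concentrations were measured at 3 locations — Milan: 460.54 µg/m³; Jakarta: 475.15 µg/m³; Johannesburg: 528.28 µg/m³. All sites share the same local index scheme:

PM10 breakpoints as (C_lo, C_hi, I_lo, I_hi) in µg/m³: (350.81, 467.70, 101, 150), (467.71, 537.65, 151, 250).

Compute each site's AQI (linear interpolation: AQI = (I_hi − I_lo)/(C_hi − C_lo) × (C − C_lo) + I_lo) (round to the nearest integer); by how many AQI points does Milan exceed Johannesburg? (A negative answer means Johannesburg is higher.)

Milan: 460.54 lies in 350.81–467.70, so I_lo=101, I_hi=150, C_lo=350.81, C_hi=467.70.
(150−101)/(467.70−350.81) × (460.54−350.81) + 101 = 49/116.89 × 109.73 + 101 ≈ 147.00 → 147.
Jakarta: 475.15 lies in 467.71–537.65, so I_lo=151, I_hi=250, C_lo=467.71, C_hi=537.65.
(250−151)/(537.65−467.71) × (475.15−467.71) + 151 = 99/69.94 × 7.44 + 151 ≈ 161.53 → 162.
Johannesburg: 528.28 ∈ [467.71, 537.65] ↔ index [151, 250].
151 + (528.28−467.71)·(250−151)/(537.65−467.71) = 151 + 60.57·99/69.94 ≈ 236.74, so AQI = 237.
AQIs: Milan=147, Jakarta=162, Johannesburg=237. Milan (147) − Johannesburg (237) = -90.

-90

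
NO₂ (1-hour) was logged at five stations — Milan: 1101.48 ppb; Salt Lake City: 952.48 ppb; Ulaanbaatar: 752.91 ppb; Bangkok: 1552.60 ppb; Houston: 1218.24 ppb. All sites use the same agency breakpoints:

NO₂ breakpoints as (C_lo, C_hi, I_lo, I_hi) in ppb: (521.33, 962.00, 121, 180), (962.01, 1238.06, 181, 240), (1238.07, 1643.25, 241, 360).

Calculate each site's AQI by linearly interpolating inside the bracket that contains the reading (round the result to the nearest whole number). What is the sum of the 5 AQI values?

1111

Milan 1101.48: bracket 962.01–1238.06 → index 181–240; slope 59/276.05, offset 139.47.
AQI = 181 + 59/276.05·139.47 ≈ 210.81 ⇒ 211.
Salt Lake City 952.48: bracket 521.33–962.00 → index 121–180; slope 59/440.67, offset 431.15.
AQI = 121 + 59/440.67·431.15 ≈ 178.73 ⇒ 179.
Ulaanbaatar 752.91: bracket 521.33–962.00 → index 121–180; slope 59/440.67, offset 231.58.
AQI = 121 + 59/440.67·231.58 ≈ 152.01 ⇒ 152.
Bangkok: 1552.60 lies in 1238.07–1643.25, so I_lo=241, I_hi=360, C_lo=1238.07, C_hi=1643.25.
(360−241)/(1643.25−1238.07) × (1552.60−1238.07) + 241 = 119/405.18 × 314.53 + 241 ≈ 333.38 → 333.
Houston: row 962.01–1238.06 (AQI 181–240). (240−181)·(1218.24−962.01)/(1238.06−962.01) + 181 = 59·256.23/276.05 + 181 ≈ 235.76 → 236.
AQIs: Milan=211, Salt Lake City=179, Ulaanbaatar=152, Bangkok=333, Houston=236. Sum = 211 + 179 + 152 + 333 + 236 = 1111.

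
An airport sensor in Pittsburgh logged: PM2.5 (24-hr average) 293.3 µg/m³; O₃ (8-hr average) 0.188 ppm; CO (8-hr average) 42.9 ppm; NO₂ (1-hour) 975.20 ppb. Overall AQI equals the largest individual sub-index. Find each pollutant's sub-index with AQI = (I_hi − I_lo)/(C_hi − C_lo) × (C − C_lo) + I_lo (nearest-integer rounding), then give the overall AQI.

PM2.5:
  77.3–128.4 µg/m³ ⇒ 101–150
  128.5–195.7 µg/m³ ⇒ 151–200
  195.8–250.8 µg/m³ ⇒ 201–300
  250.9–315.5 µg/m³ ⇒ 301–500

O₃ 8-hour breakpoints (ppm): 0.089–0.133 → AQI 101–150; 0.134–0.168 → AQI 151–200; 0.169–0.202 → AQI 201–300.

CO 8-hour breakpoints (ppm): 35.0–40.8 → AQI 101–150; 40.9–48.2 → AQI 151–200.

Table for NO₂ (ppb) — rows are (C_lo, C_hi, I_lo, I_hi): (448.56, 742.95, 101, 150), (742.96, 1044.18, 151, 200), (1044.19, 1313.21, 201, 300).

432

PM2.5: 293.3 ∈ [250.9, 315.5] ↔ index [301, 500].
301 + (293.3−250.9)·(500−301)/(315.5−250.9) = 301 + 42.4·199/64.6 ≈ 431.61, so AQI = 432.
O₃: 0.188 lies in 0.169–0.202, so I_lo=201, I_hi=300, C_lo=0.169, C_hi=0.202.
(300−201)/(0.202−0.169) × (0.188−0.169) + 201 = 99/0.033 × 0.019 + 201 ≈ 258.00 → 258.
CO: row 40.9–48.2 (AQI 151–200). (200−151)·(42.9−40.9)/(48.2−40.9) + 151 = 49·2.0/7.3 + 151 ≈ 164.42 → 164.
NO₂: 975.20 lies in 742.96–1044.18, so I_lo=151, I_hi=200, C_lo=742.96, C_hi=1044.18.
(200−151)/(1044.18−742.96) × (975.20−742.96) + 151 = 49/301.22 × 232.24 + 151 ≈ 188.78 → 189.
Sub-indices: PM2.5→432, O₃→258, CO→164, NO₂→189. Overall AQI = max = 432; dominant pollutant is PM2.5.
AQI 432: Hazardous.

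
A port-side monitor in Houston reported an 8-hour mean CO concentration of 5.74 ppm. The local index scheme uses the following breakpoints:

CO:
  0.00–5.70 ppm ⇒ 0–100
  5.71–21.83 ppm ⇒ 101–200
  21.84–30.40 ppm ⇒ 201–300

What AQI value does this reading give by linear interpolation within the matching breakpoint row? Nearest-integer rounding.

101

CO: 5.74 lies in 5.71–21.83, so I_lo=101, I_hi=200, C_lo=5.71, C_hi=21.83.
(200−101)/(21.83−5.71) × (5.74−5.71) + 101 = 99/16.12 × 0.03 + 101 ≈ 101.18 → 101.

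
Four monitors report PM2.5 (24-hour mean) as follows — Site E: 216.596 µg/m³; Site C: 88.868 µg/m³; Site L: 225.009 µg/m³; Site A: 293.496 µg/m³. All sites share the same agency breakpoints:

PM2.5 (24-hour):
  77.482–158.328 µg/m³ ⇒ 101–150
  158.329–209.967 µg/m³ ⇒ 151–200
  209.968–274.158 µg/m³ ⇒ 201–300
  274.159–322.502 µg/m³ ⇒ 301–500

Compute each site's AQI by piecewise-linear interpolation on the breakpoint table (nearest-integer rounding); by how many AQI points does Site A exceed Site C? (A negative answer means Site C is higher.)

Site E: row 209.968–274.158 (AQI 201–300). (300−201)·(216.596−209.968)/(274.158−209.968) + 201 = 99·6.628/64.190 + 201 ≈ 211.22 → 211.
Site C: 88.868 lies in 77.482–158.328, so I_lo=101, I_hi=150, C_lo=77.482, C_hi=158.328.
(150−101)/(158.328−77.482) × (88.868−77.482) + 101 = 49/80.846 × 11.386 + 101 ≈ 107.90 → 108.
Site L: 225.009 ∈ [209.968, 274.158] ↔ index [201, 300].
201 + (225.009−209.968)·(300−201)/(274.158−209.968) = 201 + 15.041·99/64.190 ≈ 224.20, so AQI = 224.
Site A 293.496: bracket 274.159–322.502 → index 301–500; slope 199/48.343, offset 19.337.
AQI = 301 + 199/48.343·19.337 ≈ 380.60 ⇒ 381.
AQIs: Site E=211, Site C=108, Site L=224, Site A=381. Site A (381) − Site C (108) = 273.

273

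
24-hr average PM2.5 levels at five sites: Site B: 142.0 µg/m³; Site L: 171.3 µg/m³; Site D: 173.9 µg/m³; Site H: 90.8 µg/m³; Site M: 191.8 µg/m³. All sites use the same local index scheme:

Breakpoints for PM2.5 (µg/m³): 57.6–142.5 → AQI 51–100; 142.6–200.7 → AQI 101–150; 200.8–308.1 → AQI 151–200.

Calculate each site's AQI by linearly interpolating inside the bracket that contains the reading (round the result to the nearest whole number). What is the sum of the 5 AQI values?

Site B: 142.0 lies in 57.6–142.5, so I_lo=51, I_hi=100, C_lo=57.6, C_hi=142.5.
(100−51)/(142.5−57.6) × (142.0−57.6) + 51 = 49/84.9 × 84.4 + 51 ≈ 99.71 → 100.
Site L 171.3: bracket 142.6–200.7 → index 101–150; slope 49/58.1, offset 28.7.
AQI = 101 + 49/58.1·28.7 ≈ 125.20 ⇒ 125.
Site D: row 142.6–200.7 (AQI 101–150). (150−101)·(173.9−142.6)/(200.7−142.6) + 101 = 49·31.3/58.1 + 101 ≈ 127.40 → 127.
Site H: row 57.6–142.5 (AQI 51–100). (100−51)·(90.8−57.6)/(142.5−57.6) + 51 = 49·33.2/84.9 + 51 ≈ 70.16 → 70.
Site M: 191.8 lies in 142.6–200.7, so I_lo=101, I_hi=150, C_lo=142.6, C_hi=200.7.
(150−101)/(200.7−142.6) × (191.8−142.6) + 101 = 49/58.1 × 49.2 + 101 ≈ 142.49 → 142.
AQIs: Site B=100, Site L=125, Site D=127, Site H=70, Site M=142. Sum = 100 + 125 + 127 + 70 + 142 = 564.

564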